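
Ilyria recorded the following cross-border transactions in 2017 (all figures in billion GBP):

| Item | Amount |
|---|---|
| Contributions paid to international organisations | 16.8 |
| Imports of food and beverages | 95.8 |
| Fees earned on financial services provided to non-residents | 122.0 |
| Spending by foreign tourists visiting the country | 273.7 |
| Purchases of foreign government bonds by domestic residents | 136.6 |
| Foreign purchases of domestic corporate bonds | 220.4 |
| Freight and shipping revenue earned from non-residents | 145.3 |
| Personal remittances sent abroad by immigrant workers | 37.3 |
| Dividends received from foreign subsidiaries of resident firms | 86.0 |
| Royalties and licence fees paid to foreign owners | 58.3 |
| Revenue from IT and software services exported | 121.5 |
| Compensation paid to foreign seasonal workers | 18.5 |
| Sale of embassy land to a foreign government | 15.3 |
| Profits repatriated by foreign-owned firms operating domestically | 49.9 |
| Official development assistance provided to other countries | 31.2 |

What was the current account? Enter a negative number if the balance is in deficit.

Goods: -95.8
Services: 121.5 + 122.0 - 58.3 + 145.3 + 273.7 = 604.2
Primary income: -49.9 - 18.5 + 86.0 = 17.6
Secondary income: -37.3 - 16.8 - 31.2 = -85.3
Current account = (-95.8) + 604.2 + 17.6 + (-85.3) = 440.7
(Excluded from the current account — financial account: purchases of foreign government bonds by domestic residents 136.6, foreign purchases of domestic corporate bonds 220.4; capital account: sale of embassy land to a foreign government 15.3.)

440.7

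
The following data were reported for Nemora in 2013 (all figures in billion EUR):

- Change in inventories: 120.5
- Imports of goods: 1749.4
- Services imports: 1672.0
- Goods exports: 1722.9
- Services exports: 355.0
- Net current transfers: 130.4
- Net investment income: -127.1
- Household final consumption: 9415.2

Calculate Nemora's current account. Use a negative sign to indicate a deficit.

-1340.2

Goods balance = 1722.9 - 1749.4 = -26.5
Services balance = 355.0 - 1672.0 = -1317.0
Trade balance (goods + services) = -26.5 + (-1317.0) = -1343.5
Net primary income = -127.1
Net secondary income = 130.4
Current account = -1343.5 + (-127.1) + 130.4 = -1340.2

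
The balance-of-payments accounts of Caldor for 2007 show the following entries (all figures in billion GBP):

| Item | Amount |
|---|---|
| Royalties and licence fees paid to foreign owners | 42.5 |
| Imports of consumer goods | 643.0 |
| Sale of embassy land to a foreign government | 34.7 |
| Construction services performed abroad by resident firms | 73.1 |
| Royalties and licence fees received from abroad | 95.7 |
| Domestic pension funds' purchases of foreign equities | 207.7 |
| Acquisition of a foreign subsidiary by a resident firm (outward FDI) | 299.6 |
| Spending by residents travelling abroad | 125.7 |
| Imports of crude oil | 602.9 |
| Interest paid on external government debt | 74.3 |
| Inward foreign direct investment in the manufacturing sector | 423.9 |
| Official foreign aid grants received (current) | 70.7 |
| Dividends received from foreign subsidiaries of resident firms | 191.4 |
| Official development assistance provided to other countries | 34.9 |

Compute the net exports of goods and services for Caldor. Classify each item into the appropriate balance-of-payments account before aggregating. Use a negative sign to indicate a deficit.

Goods: -643.0 - 602.9 = -1245.9
Services: -125.7 + 73.1 - 42.5 + 95.7 = 0.6
Trade balance = -1245.9 + 0.6 = -1245.3
(Excluded from the trade balance — capital account: sale of embassy land to a foreign government 34.7; financial account: domestic pension funds' purchases of foreign equities 207.7, acquisition of a foreign subsidiary by a resident firm (outward FDI) 299.6, inward foreign direct investment in the manufacturing sector 423.9; primary income: interest paid on external government debt 74.3, dividends received from foreign subsidiaries of resident firms 191.4; secondary income: official foreign aid grants received (current) 70.7, official development assistance provided to other countries 34.9.)

-1245.3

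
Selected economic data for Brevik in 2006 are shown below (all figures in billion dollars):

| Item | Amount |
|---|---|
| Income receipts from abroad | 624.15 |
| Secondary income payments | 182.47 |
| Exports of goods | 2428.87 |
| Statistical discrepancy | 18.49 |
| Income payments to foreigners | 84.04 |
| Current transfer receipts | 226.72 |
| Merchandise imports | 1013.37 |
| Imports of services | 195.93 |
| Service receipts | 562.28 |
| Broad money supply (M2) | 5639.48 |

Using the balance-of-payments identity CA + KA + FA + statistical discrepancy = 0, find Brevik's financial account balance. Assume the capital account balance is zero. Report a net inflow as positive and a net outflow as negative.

Goods balance = 2428.87 - 1013.37 = 1415.50
Services balance = 562.28 - 195.93 = 366.35
Trade balance (goods + services) = 1415.50 + 366.35 = 1781.85
Net primary income = 624.15 - 84.04 = 540.11
Net secondary income = 226.72 - 182.47 = 44.25
Current account = 1781.85 + 540.11 + 44.25 = 2366.21
Financial account = -(2366.21 + 18.49) = -2384.70

-2384.70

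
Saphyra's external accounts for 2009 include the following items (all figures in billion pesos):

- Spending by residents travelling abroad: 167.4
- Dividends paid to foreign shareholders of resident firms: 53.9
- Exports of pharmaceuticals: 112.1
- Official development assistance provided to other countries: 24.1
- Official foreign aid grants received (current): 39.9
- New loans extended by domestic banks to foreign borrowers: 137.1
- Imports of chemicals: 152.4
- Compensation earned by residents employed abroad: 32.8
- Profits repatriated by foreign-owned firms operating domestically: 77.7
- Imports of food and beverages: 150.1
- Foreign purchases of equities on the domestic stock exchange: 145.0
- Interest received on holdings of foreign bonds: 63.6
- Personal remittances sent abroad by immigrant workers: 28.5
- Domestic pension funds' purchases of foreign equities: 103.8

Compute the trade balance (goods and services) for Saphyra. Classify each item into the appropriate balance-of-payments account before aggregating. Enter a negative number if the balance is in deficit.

Goods: 112.1 - 150.1 - 152.4 = -190.4
Services: -167.4
Trade balance = -190.4 + (-167.4) = -357.8
(Excluded from the trade balance — primary income: dividends paid to foreign shareholders of resident firms 53.9, compensation earned by residents employed abroad 32.8, profits repatriated by foreign-owned firms operating domestically 77.7, interest received on holdings of foreign bonds 63.6; secondary income: official development assistance provided to other countries 24.1, official foreign aid grants received (current) 39.9, personal remittances sent abroad by immigrant workers 28.5; financial account: new loans extended by domestic banks to foreign borrowers 137.1, foreign purchases of equities on the domestic stock exchange 145.0, domestic pension funds' purchases of foreign equities 103.8.)

-357.8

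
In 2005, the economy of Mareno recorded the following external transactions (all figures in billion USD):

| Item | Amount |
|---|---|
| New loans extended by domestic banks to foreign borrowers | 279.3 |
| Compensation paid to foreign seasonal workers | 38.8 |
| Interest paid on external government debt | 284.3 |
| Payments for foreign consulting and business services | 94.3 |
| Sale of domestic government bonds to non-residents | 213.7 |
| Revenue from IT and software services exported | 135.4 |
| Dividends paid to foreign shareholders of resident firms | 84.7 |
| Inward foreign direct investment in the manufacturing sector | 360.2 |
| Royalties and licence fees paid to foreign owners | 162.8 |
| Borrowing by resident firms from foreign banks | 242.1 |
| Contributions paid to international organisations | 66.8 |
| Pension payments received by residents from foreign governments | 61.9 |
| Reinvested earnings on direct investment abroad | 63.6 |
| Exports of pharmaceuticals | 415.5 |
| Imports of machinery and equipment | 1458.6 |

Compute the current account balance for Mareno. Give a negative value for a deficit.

Goods: 415.5 - 1458.6 = -1043.1
Services: 135.4 - 162.8 - 94.3 = -121.7
Primary income: -284.3 - 84.7 + 63.6 - 38.8 = -344.2
Secondary income: 61.9 - 66.8 = -4.9
Current account = (-1043.1) + (-121.7) + (-344.2) + (-4.9) = -1513.9
(Excluded from the current account — financial account: new loans extended by domestic banks to foreign borrowers 279.3, sale of domestic government bonds to non-residents 213.7, inward foreign direct investment in the manufacturing sector 360.2, borrowing by resident firms from foreign banks 242.1.)

-1513.9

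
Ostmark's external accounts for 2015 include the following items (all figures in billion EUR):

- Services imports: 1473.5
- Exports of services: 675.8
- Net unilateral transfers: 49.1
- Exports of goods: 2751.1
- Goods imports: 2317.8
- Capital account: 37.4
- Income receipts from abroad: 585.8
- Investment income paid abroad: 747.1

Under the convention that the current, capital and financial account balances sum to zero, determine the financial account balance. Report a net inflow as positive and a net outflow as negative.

Goods balance = 2751.1 - 2317.8 = 433.3
Services balance = 675.8 - 1473.5 = -797.7
Trade balance (goods + services) = 433.3 + (-797.7) = -364.4
Net primary income = 585.8 - 747.1 = -161.3
Net secondary income = 49.1
Current account = -364.4 + (-161.3) + 49.1 = -476.6
Financial account = -(-476.6 + 37.4) = 439.2

439.2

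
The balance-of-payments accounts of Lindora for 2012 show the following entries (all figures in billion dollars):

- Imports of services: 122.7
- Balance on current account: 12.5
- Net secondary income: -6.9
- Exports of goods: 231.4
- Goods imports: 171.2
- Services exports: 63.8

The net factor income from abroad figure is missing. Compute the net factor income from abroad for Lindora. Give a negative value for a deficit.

Current account = goods balance + services balance + net primary income + net secondary income
Sum of the known components = -5.6
Net factor income from abroad = CA - (known components) = 12.5 - (-5.6) = 18.1

18.1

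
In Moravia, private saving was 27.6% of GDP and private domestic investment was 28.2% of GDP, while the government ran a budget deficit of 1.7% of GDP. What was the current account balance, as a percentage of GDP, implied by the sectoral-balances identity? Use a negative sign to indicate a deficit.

-2.3

By the sectoral-balances identity, CA = (S_private - I) + (T - G).
Private balance = 27.6 - 28.2 = -0.6
Government balance (T - G) = -1.7
CA = -0.6 + (-1.7) = -2.3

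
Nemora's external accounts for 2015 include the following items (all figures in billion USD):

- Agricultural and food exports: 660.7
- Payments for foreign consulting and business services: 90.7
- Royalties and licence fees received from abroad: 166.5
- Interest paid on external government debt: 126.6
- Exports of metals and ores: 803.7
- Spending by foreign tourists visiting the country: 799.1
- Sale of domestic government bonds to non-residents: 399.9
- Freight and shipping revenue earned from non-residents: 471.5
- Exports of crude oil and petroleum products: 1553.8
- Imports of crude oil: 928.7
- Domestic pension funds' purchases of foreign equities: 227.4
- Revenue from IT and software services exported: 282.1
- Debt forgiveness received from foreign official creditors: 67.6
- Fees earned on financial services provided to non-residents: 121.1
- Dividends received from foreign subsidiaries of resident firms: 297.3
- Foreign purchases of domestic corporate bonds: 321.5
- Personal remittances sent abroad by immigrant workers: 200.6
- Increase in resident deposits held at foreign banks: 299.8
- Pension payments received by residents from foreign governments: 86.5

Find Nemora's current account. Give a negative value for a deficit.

Goods: -928.7 + 660.7 + 1553.8 + 803.7 = 2089.5
Services: 799.1 + 471.5 + 166.5 + 121.1 + 282.1 - 90.7 = 1749.6
Primary income: -126.6 + 297.3 = 170.7
Secondary income: 86.5 - 200.6 = -114.1
Current account = 2089.5 + 1749.6 + 170.7 + (-114.1) = 3895.7
(Excluded from the current account — financial account: sale of domestic government bonds to non-residents 399.9, domestic pension funds' purchases of foreign equities 227.4, foreign purchases of domestic corporate bonds 321.5, increase in resident deposits held at foreign banks 299.8; capital account: debt forgiveness received from foreign official creditors 67.6.)

3895.7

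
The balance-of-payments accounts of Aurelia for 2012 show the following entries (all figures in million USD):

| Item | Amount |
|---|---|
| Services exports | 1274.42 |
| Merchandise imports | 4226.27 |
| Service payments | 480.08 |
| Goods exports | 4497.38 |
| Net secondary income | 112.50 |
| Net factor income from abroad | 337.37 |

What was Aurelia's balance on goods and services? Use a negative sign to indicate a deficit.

Goods balance = 4497.38 - 4226.27 = 271.11
Services balance = 1274.42 - 480.08 = 794.34
Trade balance (goods + services) = 271.11 + 794.34 = 1065.45

1065.45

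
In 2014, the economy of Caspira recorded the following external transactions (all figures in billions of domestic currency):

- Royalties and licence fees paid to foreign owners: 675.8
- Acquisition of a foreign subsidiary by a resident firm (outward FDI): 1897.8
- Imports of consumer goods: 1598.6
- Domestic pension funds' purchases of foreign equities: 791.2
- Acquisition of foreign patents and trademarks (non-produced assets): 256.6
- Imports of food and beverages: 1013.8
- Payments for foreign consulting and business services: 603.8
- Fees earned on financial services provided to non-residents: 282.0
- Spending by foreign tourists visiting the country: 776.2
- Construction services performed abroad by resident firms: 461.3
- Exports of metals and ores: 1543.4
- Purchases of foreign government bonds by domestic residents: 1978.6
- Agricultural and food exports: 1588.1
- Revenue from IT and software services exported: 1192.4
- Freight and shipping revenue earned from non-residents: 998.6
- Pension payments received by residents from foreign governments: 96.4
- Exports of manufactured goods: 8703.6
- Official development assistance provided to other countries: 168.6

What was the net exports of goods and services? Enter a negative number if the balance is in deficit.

Goods: -1598.6 - 1013.8 + 1588.1 + 8703.6 + 1543.4 = 9222.7
Services: 998.6 - 603.8 - 675.8 + 776.2 + 461.3 + 282.0 + 1192.4 = 2430.9
Trade balance = 9222.7 + 2430.9 = 11653.6
(Excluded from the trade balance — financial account: acquisition of a foreign subsidiary by a resident firm (outward FDI) 1897.8, domestic pension funds' purchases of foreign equities 791.2, purchases of foreign government bonds by domestic residents 1978.6; capital account: acquisition of foreign patents and trademarks (non-produced assets) 256.6; secondary income: pension payments received by residents from foreign governments 96.4, official development assistance provided to other countries 168.6.)

11653.6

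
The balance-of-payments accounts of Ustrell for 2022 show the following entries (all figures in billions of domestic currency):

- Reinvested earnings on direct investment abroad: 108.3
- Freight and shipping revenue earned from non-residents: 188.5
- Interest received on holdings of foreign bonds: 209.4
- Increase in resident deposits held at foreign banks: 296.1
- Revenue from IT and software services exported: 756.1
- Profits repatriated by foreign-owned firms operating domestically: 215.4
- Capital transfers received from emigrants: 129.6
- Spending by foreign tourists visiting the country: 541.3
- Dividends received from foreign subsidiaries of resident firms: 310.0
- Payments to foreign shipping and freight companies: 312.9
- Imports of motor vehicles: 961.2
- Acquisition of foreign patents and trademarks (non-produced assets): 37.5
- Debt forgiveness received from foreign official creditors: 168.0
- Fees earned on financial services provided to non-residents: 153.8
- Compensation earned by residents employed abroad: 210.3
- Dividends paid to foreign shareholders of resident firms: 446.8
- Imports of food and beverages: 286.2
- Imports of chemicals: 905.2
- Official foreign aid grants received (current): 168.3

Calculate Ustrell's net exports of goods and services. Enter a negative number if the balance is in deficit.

Goods: -961.2 - 905.2 - 286.2 = -2152.6
Services: -312.9 + 756.1 + 541.3 + 153.8 + 188.5 = 1326.8
Trade balance = -2152.6 + 1326.8 = -825.8
(Excluded from the trade balance — primary income: reinvested earnings on direct investment abroad 108.3, interest received on holdings of foreign bonds 209.4, profits repatriated by foreign-owned firms operating domestically 215.4, dividends received from foreign subsidiaries of resident firms 310.0, compensation earned by residents employed abroad 210.3, dividends paid to foreign shareholders of resident firms 446.8; financial account: increase in resident deposits held at foreign banks 296.1; capital account: capital transfers received from emigrants 129.6, acquisition of foreign patents and trademarks (non-produced assets) 37.5, debt forgiveness received from foreign official creditors 168.0; secondary income: official foreign aid grants received (current) 168.3.)

-825.8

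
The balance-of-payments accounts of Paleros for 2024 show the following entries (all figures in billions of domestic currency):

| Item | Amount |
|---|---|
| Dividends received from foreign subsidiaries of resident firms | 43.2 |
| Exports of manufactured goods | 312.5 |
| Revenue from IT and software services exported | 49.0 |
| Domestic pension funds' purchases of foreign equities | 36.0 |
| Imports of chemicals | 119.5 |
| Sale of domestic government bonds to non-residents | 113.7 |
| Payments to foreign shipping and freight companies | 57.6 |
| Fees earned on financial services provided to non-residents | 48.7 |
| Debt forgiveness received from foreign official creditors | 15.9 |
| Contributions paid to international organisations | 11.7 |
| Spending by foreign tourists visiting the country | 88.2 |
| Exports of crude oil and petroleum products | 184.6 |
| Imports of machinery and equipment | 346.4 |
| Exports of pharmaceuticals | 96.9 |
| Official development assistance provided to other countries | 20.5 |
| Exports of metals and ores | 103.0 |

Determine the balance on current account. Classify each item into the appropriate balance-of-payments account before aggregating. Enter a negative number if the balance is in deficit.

370.4

Goods: -346.4 + 96.9 + 312.5 - 119.5 + 103.0 + 184.6 = 231.1
Services: 48.7 + 88.2 + 49.0 - 57.6 = 128.3
Primary income: 43.2
Secondary income: -20.5 - 11.7 = -32.2
Current account = 231.1 + 128.3 + 43.2 + (-32.2) = 370.4
(Excluded from the current account — financial account: domestic pension funds' purchases of foreign equities 36.0, sale of domestic government bonds to non-residents 113.7; capital account: debt forgiveness received from foreign official creditors 15.9.)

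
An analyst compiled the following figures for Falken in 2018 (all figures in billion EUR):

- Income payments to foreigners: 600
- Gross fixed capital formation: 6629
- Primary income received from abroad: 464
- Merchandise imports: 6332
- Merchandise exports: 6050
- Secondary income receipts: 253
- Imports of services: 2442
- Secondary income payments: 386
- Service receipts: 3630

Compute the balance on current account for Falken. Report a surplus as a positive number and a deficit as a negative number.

637

Goods balance = 6050 - 6332 = -282
Services balance = 3630 - 2442 = 1188
Trade balance (goods + services) = -282 + 1188 = 906
Net primary income = 464 - 600 = -136
Net secondary income = 253 - 386 = -133
Current account = 906 + (-136) + (-133) = 637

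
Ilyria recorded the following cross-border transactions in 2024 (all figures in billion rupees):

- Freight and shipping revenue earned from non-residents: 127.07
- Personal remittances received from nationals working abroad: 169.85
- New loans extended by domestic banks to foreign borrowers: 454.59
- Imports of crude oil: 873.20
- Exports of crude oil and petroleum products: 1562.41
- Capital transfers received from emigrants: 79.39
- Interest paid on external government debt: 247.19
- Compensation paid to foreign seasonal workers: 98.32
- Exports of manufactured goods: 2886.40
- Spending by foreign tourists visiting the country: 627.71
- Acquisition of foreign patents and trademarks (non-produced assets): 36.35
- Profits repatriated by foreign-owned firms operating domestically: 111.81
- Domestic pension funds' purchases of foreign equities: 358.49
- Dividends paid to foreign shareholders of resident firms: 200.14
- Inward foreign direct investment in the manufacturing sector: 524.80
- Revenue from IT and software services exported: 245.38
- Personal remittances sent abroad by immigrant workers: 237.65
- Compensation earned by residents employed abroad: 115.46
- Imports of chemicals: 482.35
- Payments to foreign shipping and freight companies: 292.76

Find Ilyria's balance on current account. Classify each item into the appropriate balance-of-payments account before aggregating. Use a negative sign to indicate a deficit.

3190.86

Goods: 2886.40 - 482.35 + 1562.41 - 873.20 = 3093.26
Services: 627.71 + 245.38 + 127.07 - 292.76 = 707.40
Primary income: -98.32 - 247.19 + 115.46 - 200.14 - 111.81 = -542.00
Secondary income: -237.65 + 169.85 = -67.80
Current account = 3093.26 + 707.40 + (-542.00) + (-67.80) = 3190.86
(Excluded from the current account — financial account: new loans extended by domestic banks to foreign borrowers 454.59, domestic pension funds' purchases of foreign equities 358.49, inward foreign direct investment in the manufacturing sector 524.80; capital account: capital transfers received from emigrants 79.39, acquisition of foreign patents and trademarks (non-produced assets) 36.35.)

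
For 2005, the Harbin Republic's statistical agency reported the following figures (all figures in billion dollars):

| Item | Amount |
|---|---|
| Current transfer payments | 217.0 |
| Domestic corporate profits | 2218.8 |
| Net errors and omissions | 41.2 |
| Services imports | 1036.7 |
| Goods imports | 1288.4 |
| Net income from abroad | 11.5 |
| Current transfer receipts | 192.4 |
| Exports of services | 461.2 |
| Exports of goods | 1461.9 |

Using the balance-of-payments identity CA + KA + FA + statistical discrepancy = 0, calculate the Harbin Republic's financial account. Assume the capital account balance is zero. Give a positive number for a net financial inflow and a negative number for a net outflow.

373.9

Goods balance = 1461.9 - 1288.4 = 173.5
Services balance = 461.2 - 1036.7 = -575.5
Trade balance (goods + services) = 173.5 + (-575.5) = -402.0
Net primary income = 11.5
Net secondary income = 192.4 - 217.0 = -24.6
Current account = -402.0 + 11.5 + (-24.6) = -415.1
Financial account = -(-415.1 + 41.2) = 373.9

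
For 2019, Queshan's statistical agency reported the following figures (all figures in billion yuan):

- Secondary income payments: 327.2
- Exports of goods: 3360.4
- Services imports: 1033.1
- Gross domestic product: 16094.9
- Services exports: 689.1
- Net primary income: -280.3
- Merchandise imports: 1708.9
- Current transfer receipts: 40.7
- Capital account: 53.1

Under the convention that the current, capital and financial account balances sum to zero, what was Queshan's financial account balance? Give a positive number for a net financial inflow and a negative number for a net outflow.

-793.8

Goods balance = 3360.4 - 1708.9 = 1651.5
Services balance = 689.1 - 1033.1 = -344.0
Trade balance (goods + services) = 1651.5 + (-344.0) = 1307.5
Net primary income = -280.3
Net secondary income = 40.7 - 327.2 = -286.5
Current account = 1307.5 + (-280.3) + (-286.5) = 740.7
Financial account = -(740.7 + 53.1) = -793.8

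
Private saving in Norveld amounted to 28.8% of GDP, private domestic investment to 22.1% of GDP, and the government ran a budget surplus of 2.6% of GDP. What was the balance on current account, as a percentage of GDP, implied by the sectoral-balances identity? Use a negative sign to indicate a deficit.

9.3

By the sectoral-balances identity, CA = (S_private - I) + (T - G).
Private balance = 28.8 - 22.1 = 6.7
Government balance (T - G) = 2.6
CA = 6.7 + 2.6 = 9.3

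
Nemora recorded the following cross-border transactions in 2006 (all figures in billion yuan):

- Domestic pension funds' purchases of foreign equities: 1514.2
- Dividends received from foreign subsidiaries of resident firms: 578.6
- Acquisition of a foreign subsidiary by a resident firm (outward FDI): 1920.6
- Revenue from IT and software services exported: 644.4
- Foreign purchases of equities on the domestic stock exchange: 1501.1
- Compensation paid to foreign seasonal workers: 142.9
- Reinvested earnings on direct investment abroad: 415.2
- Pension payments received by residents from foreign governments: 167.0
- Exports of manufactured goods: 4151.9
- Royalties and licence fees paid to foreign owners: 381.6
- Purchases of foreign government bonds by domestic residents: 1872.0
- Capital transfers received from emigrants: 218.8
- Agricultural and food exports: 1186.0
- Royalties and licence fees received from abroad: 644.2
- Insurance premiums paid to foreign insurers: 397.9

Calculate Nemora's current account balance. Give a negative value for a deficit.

Goods: 1186.0 + 4151.9 = 5337.9
Services: -397.9 + 644.2 - 381.6 + 644.4 = 509.1
Primary income: -142.9 + 415.2 + 578.6 = 850.9
Secondary income: 167.0
Current account = 5337.9 + 509.1 + 850.9 + 167.0 = 6864.9
(Excluded from the current account — financial account: domestic pension funds' purchases of foreign equities 1514.2, acquisition of a foreign subsidiary by a resident firm (outward FDI) 1920.6, foreign purchases of equities on the domestic stock exchange 1501.1, purchases of foreign government bonds by domestic residents 1872.0; capital account: capital transfers received from emigrants 218.8.)

6864.9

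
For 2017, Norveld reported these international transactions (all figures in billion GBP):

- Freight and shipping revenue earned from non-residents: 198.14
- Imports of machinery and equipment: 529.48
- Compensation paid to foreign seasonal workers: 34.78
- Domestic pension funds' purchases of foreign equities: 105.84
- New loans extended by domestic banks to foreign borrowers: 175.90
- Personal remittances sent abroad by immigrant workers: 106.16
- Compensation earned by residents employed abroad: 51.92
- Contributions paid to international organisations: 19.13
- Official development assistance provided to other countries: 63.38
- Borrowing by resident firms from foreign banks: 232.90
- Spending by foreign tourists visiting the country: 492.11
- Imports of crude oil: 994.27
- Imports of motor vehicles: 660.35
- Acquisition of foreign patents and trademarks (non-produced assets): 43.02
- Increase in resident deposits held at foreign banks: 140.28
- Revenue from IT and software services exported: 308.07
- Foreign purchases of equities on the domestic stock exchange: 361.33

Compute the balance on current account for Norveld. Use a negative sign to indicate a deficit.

Goods: -660.35 - 994.27 - 529.48 = -2184.10
Services: 308.07 + 492.11 + 198.14 = 998.32
Primary income: -34.78 + 51.92 = 17.14
Secondary income: -106.16 - 19.13 - 63.38 = -188.67
Current account = (-2184.10) + 998.32 + 17.14 + (-188.67) = -1357.31
(Excluded from the current account — financial account: domestic pension funds' purchases of foreign equities 105.84, new loans extended by domestic banks to foreign borrowers 175.90, borrowing by resident firms from foreign banks 232.90, increase in resident deposits held at foreign banks 140.28, foreign purchases of equities on the domestic stock exchange 361.33; capital account: acquisition of foreign patents and trademarks (non-produced assets) 43.02.)

-1357.31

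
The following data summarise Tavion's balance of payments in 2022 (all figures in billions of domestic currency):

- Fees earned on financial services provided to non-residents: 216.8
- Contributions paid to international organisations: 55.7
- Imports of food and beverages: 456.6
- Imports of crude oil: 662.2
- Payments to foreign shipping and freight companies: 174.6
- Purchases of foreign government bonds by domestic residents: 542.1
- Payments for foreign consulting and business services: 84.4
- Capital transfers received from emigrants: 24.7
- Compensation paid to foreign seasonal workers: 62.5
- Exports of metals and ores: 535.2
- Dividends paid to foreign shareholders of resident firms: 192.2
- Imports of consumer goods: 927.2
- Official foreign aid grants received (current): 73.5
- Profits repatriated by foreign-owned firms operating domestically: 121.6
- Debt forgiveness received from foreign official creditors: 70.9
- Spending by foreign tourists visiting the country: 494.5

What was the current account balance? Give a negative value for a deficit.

Goods: -927.2 + 535.2 - 456.6 - 662.2 = -1510.8
Services: 216.8 + 494.5 - 84.4 - 174.6 = 452.3
Primary income: -192.2 - 121.6 - 62.5 = -376.3
Secondary income: -55.7 + 73.5 = 17.8
Current account = (-1510.8) + 452.3 + (-376.3) + 17.8 = -1417.0
(Excluded from the current account — financial account: purchases of foreign government bonds by domestic residents 542.1; capital account: capital transfers received from emigrants 24.7, debt forgiveness received from foreign official creditors 70.9.)

-1417.0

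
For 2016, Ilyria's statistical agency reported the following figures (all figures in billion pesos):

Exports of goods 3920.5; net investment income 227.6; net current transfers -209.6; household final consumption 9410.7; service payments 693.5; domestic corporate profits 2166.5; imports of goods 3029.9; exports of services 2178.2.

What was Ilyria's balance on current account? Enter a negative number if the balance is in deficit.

2393.3

Goods balance = 3920.5 - 3029.9 = 890.6
Services balance = 2178.2 - 693.5 = 1484.7
Trade balance (goods + services) = 890.6 + 1484.7 = 2375.3
Net primary income = 227.6
Net secondary income = -209.6
Current account = 2375.3 + 227.6 + (-209.6) = 2393.3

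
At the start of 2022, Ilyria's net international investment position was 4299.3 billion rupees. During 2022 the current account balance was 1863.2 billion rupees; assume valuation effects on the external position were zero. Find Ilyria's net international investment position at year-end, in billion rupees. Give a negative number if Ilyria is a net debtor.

With no valuation effects, change in NIIP = current account = 1863.2
End-of-year NIIP = 4299.3 + 1863.2 = 6162.5

6162.5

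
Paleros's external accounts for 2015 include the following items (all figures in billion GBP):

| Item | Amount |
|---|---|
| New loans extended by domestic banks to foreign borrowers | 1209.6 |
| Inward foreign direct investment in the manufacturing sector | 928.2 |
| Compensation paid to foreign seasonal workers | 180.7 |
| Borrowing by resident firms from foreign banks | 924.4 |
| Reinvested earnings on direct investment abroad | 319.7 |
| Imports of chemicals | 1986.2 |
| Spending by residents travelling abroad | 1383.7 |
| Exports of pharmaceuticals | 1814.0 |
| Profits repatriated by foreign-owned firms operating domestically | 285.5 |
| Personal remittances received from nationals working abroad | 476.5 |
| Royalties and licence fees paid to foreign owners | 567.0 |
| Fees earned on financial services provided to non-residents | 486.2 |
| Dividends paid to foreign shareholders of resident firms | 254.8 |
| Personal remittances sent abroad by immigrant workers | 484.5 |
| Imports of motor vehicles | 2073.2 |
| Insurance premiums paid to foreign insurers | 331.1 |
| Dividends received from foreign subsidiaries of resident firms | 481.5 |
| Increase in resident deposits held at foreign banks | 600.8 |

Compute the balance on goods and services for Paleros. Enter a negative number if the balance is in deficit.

Goods: -1986.2 + 1814.0 - 2073.2 = -2245.4
Services: -567.0 + 486.2 - 331.1 - 1383.7 = -1795.6
Trade balance = -2245.4 + (-1795.6) = -4041.0
(Excluded from the trade balance — financial account: new loans extended by domestic banks to foreign borrowers 1209.6, inward foreign direct investment in the manufacturing sector 928.2, borrowing by resident firms from foreign banks 924.4, increase in resident deposits held at foreign banks 600.8; primary income: compensation paid to foreign seasonal workers 180.7, reinvested earnings on direct investment abroad 319.7, profits repatriated by foreign-owned firms operating domestically 285.5, dividends paid to foreign shareholders of resident firms 254.8, dividends received from foreign subsidiaries of resident firms 481.5; secondary income: personal remittances received from nationals working abroad 476.5, personal remittances sent abroad by immigrant workers 484.5.)

-4041.0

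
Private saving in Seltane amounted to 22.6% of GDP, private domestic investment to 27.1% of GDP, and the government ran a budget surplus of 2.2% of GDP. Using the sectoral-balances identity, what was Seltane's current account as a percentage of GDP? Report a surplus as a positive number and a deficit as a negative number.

By the sectoral-balances identity, CA = (S_private - I) + (T - G).
Private balance = 22.6 - 27.1 = -4.5
Government balance (T - G) = 2.2
CA = -4.5 + 2.2 = -2.3

-2.3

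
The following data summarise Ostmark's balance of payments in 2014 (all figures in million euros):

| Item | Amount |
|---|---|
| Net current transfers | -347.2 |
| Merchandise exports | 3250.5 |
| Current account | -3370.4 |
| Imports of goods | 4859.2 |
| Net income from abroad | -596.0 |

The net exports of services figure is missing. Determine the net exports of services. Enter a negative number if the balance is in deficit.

Current account = goods balance + services balance + net primary income + net secondary income
Sum of the known components = -2551.9
Net exports of services = CA - (known components) = -3370.4 - (-2551.9) = -818.5

-818.5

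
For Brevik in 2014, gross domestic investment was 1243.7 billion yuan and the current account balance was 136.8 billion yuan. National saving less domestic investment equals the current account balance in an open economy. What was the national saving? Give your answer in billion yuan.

S - I = CA (net lending to the rest of the world).
S = I + CA = 1243.7 + 136.8 = 1380.5

1380.5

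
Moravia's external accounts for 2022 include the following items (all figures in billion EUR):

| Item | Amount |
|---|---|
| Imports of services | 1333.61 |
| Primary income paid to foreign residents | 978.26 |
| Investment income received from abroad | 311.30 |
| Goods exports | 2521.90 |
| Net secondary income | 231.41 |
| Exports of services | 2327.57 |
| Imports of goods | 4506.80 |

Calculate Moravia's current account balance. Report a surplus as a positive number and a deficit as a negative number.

-1426.49

Goods balance = 2521.90 - 4506.80 = -1984.90
Services balance = 2327.57 - 1333.61 = 993.96
Trade balance (goods + services) = -1984.90 + 993.96 = -990.94
Net primary income = 311.30 - 978.26 = -666.96
Net secondary income = 231.41
Current account = -990.94 + (-666.96) + 231.41 = -1426.49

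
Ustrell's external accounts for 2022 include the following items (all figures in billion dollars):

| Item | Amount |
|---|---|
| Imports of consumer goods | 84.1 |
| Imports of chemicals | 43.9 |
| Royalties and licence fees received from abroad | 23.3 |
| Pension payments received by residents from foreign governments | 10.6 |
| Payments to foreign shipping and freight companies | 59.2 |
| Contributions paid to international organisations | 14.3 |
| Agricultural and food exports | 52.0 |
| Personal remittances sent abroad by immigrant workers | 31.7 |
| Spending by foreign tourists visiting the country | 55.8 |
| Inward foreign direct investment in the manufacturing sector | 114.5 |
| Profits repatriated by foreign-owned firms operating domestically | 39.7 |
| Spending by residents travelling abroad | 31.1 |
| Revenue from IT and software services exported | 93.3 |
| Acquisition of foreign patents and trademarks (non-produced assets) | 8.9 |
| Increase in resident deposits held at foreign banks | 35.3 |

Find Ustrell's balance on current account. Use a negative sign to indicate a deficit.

Goods: -84.1 - 43.9 + 52.0 = -76.0
Services: 23.3 - 59.2 - 31.1 + 55.8 + 93.3 = 82.1
Primary income: -39.7
Secondary income: -31.7 + 10.6 - 14.3 = -35.4
Current account = (-76.0) + 82.1 + (-39.7) + (-35.4) = -69.0
(Excluded from the current account — financial account: inward foreign direct investment in the manufacturing sector 114.5, increase in resident deposits held at foreign banks 35.3; capital account: acquisition of foreign patents and trademarks (non-produced assets) 8.9.)

-69.0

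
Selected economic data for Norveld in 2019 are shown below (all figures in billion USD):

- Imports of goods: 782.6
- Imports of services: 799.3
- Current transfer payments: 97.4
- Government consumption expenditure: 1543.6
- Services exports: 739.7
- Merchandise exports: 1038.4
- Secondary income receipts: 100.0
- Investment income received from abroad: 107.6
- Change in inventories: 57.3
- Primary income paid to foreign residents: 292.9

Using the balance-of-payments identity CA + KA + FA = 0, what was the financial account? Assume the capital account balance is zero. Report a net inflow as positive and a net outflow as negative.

Goods balance = 1038.4 - 782.6 = 255.8
Services balance = 739.7 - 799.3 = -59.6
Trade balance (goods + services) = 255.8 + (-59.6) = 196.2
Net primary income = 107.6 - 292.9 = -185.3
Net secondary income = 100.0 - 97.4 = 2.6
Current account = 196.2 + (-185.3) + 2.6 = 13.5
Financial account = -(13.5) = -13.5

-13.5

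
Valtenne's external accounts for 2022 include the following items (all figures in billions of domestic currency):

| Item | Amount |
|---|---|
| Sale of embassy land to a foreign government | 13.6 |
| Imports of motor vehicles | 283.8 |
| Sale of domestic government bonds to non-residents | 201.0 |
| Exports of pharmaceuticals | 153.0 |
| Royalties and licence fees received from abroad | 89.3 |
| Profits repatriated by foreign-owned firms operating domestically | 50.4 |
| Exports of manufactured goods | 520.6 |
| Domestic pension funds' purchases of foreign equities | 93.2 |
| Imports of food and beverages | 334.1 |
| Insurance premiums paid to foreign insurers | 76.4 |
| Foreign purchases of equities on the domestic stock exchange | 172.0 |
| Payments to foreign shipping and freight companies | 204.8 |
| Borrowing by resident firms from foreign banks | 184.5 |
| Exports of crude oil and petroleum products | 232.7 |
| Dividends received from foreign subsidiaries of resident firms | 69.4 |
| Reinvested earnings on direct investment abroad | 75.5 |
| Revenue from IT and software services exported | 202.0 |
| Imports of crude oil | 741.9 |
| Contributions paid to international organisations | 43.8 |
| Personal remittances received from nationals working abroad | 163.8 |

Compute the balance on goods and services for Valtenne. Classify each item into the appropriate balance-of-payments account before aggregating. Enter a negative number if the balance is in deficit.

-443.4

Goods: -283.8 + 520.6 + 153.0 - 334.1 + 232.7 - 741.9 = -453.5
Services: 89.3 + 202.0 - 76.4 - 204.8 = 10.1
Trade balance = -453.5 + 10.1 = -443.4
(Excluded from the trade balance — capital account: sale of embassy land to a foreign government 13.6; financial account: sale of domestic government bonds to non-residents 201.0, domestic pension funds' purchases of foreign equities 93.2, foreign purchases of equities on the domestic stock exchange 172.0, borrowing by resident firms from foreign banks 184.5; primary income: profits repatriated by foreign-owned firms operating domestically 50.4, dividends received from foreign subsidiaries of resident firms 69.4, reinvested earnings on direct investment abroad 75.5; secondary income: contributions paid to international organisations 43.8, personal remittances received from nationals working abroad 163.8.)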